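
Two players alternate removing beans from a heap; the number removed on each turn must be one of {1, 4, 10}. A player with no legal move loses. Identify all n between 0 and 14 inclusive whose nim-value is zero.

0, 2, 5, 7, 13

n :  0  1  2  3  4  5  6  7  8  9 10 11 12 13 14
G :  0  1  0  1  2  0  1  0  1  2  3  2  3  0  1
P-positions are exactly the n with G(n) = 0.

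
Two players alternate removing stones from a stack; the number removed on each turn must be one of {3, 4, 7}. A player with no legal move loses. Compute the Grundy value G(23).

G(0) = 0
G(1) = mex{} = 0
G(2) = mex{} = 0
G(3) = mex{0} = 1
G(4) = mex{0,0} = 1
G(5) = mex{0,0} = 1
G(6) = mex{1,0} = 2
G(7) = mex{1,1,0} = 2
G(8) = mex{1,1,0} = 2
G(9) = mex{2,1,0} = 3
G(10) = mex{2,2,1} = 0
G(11) = mex{2,2,1} = 0
G(12) = mex{3,2,1} = 0
G(13) = mex{0,3,2} = 1
G(14) = mex{0,0,2} = 1
G(15) = mex{0,0,2} = 1
G(16) = mex{1,0,3} = 2
G(17) = mex{1,1,0} = 2
G(18) = mex{1,1,0} = 2
G(19) = mex{2,1,0} = 3
G(20) = mex{2,2,1} = 0
G(21) = mex{2,2,1} = 0
G(22) = mex{3,2,1} = 0
G(23) = mex{0,3,2} = 1

1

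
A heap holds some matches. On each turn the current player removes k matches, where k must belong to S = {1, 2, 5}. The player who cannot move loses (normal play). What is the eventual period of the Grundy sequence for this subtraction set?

G(0) = 0
G(1) = mex{0} = 1
G(2) = mex{1,0} = 2
G(3) = mex{2,1} = 0
G(4) = mex{0,2} = 1
G(5) = mex{1,0,0} = 2
G(6) = mex{2,1,1} = 0
G(7) = mex{0,2,2} = 1
G(8) = mex{1,0,0} = 2
G(9) = mex{2,1,1} = 0
G(10) = mex{0,2,2} = 1
G(11) = mex{1,0,0} = 2
G(12) = mex{2,1,1} = 0
G(13) = mex{0,2,2} = 1
G(14) = mex{1,0,0} = 2
G(n+3) = G(n) holds for n = 0,…,4 (a full window of length max(S) = 5), so the sequence is purely periodic with period 3.

3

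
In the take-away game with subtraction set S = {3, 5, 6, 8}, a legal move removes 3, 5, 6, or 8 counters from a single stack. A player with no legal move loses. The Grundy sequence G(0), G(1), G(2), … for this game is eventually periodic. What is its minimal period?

n :  0  1  2  3  4  5  6  7  8  9 10 11 12 13 14 15 16 17 18 19 20 21 22 23
G :  0  0  0  1  1  1  2  2  2  3  3  0  0  0  1  1  1  2  2  2  3  3  0  0
G(n+11) = G(n) holds for n = 0,…,7 (a full window of length max(S) = 8), so the sequence is purely periodic with period 11.

11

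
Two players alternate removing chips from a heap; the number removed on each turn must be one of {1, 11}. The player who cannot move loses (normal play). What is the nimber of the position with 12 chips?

0

G(0) = 0
G(1) = mex{0} = 1
G(2) = mex{1} = 0
G(3) = mex{0} = 1
G(4) = mex{1} = 0
G(5) = mex{0} = 1
G(6) = mex{1} = 0
G(7) = mex{0} = 1
G(8) = mex{1} = 0
G(9) = mex{0} = 1
G(10) = mex{1} = 0
G(11) = mex{0,0} = 1
G(12) = mex{1,1} = 0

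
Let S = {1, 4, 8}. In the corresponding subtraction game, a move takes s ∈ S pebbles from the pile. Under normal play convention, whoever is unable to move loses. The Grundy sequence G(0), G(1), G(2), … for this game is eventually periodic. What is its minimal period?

12

G(0) = 0
G(1) = mex{0} = 1
G(2) = mex{1} = 0
G(3) = mex{0} = 1
G(4) = mex{1,0} = 2
G(5) = mex{2,1} = 0
G(6) = mex{0,0} = 1
G(7) = mex{1,1} = 0
G(8) = mex{0,2,0} = 1
G(9) = mex{1,0,1} = 2
G(10) = mex{2,1,0} = 3
G(11) = mex{3,0,1} = 2
G(12) = mex{2,1,2} = 0
G(13) = mex{0,2,0} = 1
G(14) = mex{1,3,1} = 0
G(15) = mex{0,2,0} = 1
G(16) = mex{1,0,1} = 2
G(17) = mex{2,1,2} = 0
G(18) = mex{0,0,3} = 1
G(19) = mex{1,1,2} = 0
G(20) = mex{0,2,0} = 1
G(21) = mex{1,0,1} = 2
G(22) = mex{2,1,0} = 3
G(23) = mex{3,0,1} = 2
G(24) = mex{2,1,2} = 0
G(25) = mex{0,2,0} = 1
G(n+12) = G(n) holds for n = 0,…,7 (a full window of length max(S) = 8), so the sequence is purely periodic with period 12.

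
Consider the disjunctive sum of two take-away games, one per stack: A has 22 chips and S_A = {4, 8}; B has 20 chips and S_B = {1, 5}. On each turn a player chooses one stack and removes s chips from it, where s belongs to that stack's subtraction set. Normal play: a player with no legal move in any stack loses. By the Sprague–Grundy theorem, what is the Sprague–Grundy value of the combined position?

2

Stack A, S = {4, 8}:
n :  0  1  2  3  4  5  6  7  8  9 10 11 12 13 14 15 16 17 18 19 20 21 22
G :  0  0  0  0  1  1  1  1  2  2  2  2  0  0  0  0  1  1  1  1  2  2  2
G_A(22) = 2.
Stack B, S = {1, 5}:
G(0) = 0
G(1) = mex{0} = 1
G(2) = mex{1} = 0
G(3) = mex{0} = 1
G(4) = mex{1} = 0
G(5) = mex{0,0} = 1
G(6) = mex{1,1} = 0
G(7) = mex{0,0} = 1
G(8) = mex{1,1} = 0
G(9) = mex{0,0} = 1
G(10) = mex{1,1} = 0
G(11) = mex{0,0} = 1
G(12) = mex{1,1} = 0
G(13) = mex{0,0} = 1
G(14) = mex{1,1} = 0
G(15) = mex{0,0} = 1
G(16) = mex{1,1} = 0
G(17) = mex{0,0} = 1
G(18) = mex{1,1} = 0
G(19) = mex{0,0} = 1
G(20) = mex{1,1} = 0
G_B(20) = 0.
Combined Grundy value = 2 ⊕ 0 = 2.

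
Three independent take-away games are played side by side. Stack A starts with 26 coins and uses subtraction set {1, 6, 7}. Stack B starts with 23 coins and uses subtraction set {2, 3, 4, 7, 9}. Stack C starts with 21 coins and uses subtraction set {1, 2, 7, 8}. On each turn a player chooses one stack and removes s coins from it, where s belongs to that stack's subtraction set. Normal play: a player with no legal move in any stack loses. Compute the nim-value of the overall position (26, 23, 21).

0

Stack A, S = {1, 6, 7}:
G(0) = 0
G(1) = mex{0} = 1
G(2) = mex{1} = 0
G(3) = mex{0} = 1
G(4) = mex{1} = 0
G(5) = mex{0} = 1
G(6) = mex{1,0} = 2
G(7) = mex{2,1,0} = 3
G(8) = mex{3,0,1} = 2
G(9) = mex{2,1,0} = 3
G(10) = mex{3,0,1} = 2
G(11) = mex{2,1,0} = 3
G(12) = mex{3,2,1} = 0
G(13) = mex{0,3,2} = 1
G(14) = mex{1,2,3} = 0
G(15) = mex{0,3,2} = 1
G(16) = mex{1,2,3} = 0
G(17) = mex{0,3,2} = 1
G(18) = mex{1,0,3} = 2
G(19) = mex{2,1,0} = 3
G(20) = mex{3,0,1} = 2
G(21) = mex{2,1,0} = 3
G(22) = mex{3,0,1} = 2
G(23) = mex{2,1,0} = 3
G(24) = mex{3,2,1} = 0
G(25) = mex{0,3,2} = 1
G(26) = mex{1,2,3} = 0
G_A(26) = 0.
Stack B, S = {2, 3, 4, 7, 9}:
n :  0  1  2  3  4  5  6  7  8  9 10 11 12 13 14 15 16 17 18 19 20 21 22 23
G :  0  0  1  1  2  2  0  3  1  4  2  0  0  1  1  2  2  0  3  1  4  2  0  0
G_B(23) = 0.
Stack C, S = {1, 2, 7, 8}:
n :  0  1  2  3  4  5  6  7  8  9 10 11 12 13 14 15 16 17 18 19 20 21
G :  0  1  2  0  1  2  0  1  2  0  1  2  0  1  2  0  1  2  0  1  2  0
G_C(21) = 0.
Combined Grundy value = 0 ⊕ 0 ⊕ 0 = 0.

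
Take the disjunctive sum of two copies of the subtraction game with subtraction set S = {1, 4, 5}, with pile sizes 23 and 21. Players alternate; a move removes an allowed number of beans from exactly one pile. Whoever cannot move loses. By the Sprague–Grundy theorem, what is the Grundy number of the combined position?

0

All piles use S = {1, 4, 5}:
n :  0  1  2  3  4  5  6  7  8  9 10 11 12 13 14 15 16 17 18 19 20 21 22 23
G :  0  1  0  1  2  3  2  3  0  1  0  1  2  3  2  3  0  1  0  1  2  3  2  3
Pile A: G(23) = 3.
Pile B: G(21) = 3.
Combined Grundy value = 3 ⊕ 3 = 0.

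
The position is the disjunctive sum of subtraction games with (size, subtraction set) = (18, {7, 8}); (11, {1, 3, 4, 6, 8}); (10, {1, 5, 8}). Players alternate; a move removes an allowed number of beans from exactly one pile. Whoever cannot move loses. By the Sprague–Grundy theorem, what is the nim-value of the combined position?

Pile A, S = {7, 8}:
n :  0  1  2  3  4  5  6  7  8  9 10 11 12 13 14 15 16 17 18
G :  0  0  0  0  0  0  0  1  1  1  1  1  1  1  2  0  0  0  0
G_A(18) = 0.
Pile B, S = {1, 3, 4, 6, 8}:
n :  0  1  2  3  4  5  6  7  8  9 10 11
G :  0  1  0  1  2  3  2  0  1  0  1  2
G_B(11) = 2.
Pile C, S = {1, 5, 8}:
G(0) = 0
G(1) = mex{0} = 1
G(2) = mex{1} = 0
G(3) = mex{0} = 1
G(4) = mex{1} = 0
G(5) = mex{0,0} = 1
G(6) = mex{1,1} = 0
G(7) = mex{0,0} = 1
G(8) = mex{1,1,0} = 2
G(9) = mex{2,0,1} = 3
G(10) = mex{3,1,0} = 2
G_C(10) = 2.
Combined Grundy value = 0 ⊕ 2 ⊕ 2 = 0.

0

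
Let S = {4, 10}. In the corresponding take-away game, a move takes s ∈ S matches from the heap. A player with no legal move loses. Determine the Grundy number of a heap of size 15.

0

n :  0  1  2  3  4  5  6  7  8  9 10 11 12 13 14 15
G :  0  0  0  0  1  1  1  1  0  0  2  2  1  1  0  0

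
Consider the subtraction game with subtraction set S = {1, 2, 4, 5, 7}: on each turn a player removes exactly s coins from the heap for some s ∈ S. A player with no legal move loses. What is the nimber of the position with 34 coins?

G(0) = 0
G(1) = mex{0} = 1
G(2) = mex{1,0} = 2
G(3) = mex{2,1} = 0
G(4) = mex{0,2,0} = 1
G(5) = mex{1,0,1,0} = 2
G(6) = mex{2,1,2,1} = 0
G(7) = mex{0,2,0,2,0} = 1
G(8) = mex{1,0,1,0,1} = 2
G(9) = mex{2,1,2,1,2} = 0
G(10) = mex{0,2,0,2,0} = 1
G(11) = mex{1,0,1,0,1} = 2
G(12) = mex{2,1,2,1,2} = 0
G(13) = mex{0,2,0,2,0} = 1
G(14) = mex{1,0,1,0,1} = 2
G(15) = mex{2,1,2,1,2} = 0
G(16) = mex{0,2,0,2,0} = 1
G(17) = mex{1,0,1,0,1} = 2
G(18) = mex{2,1,2,1,2} = 0
G(19) = mex{0,2,0,2,0} = 1
G(20) = mex{1,0,1,0,1} = 2
G(21) = mex{2,1,2,1,2} = 0
G(22) = mex{0,2,0,2,0} = 1
G(23) = mex{1,0,1,0,1} = 2
G(24) = mex{2,1,2,1,2} = 0
G(25) = mex{0,2,0,2,0} = 1
G(26) = mex{1,0,1,0,1} = 2
G(27) = mex{2,1,2,1,2} = 0
G(28) = mex{0,2,0,2,0} = 1
G(29) = mex{1,0,1,0,1} = 2
G(30) = mex{2,1,2,1,2} = 0
G(31) = mex{0,2,0,2,0} = 1
G(32) = mex{1,0,1,0,1} = 2
G(33) = mex{2,1,2,1,2} = 0
G(34) = mex{0,2,0,2,0} = 1

1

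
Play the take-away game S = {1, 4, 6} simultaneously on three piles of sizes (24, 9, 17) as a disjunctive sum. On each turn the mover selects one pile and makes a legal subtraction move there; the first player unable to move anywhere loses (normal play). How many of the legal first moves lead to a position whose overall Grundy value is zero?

All piles use S = {1, 4, 6}:
G(0) = 0
G(1) = mex{0} = 1
G(2) = mex{1} = 0
G(3) = mex{0} = 1
G(4) = mex{1,0} = 2
G(5) = mex{2,1} = 0
G(6) = mex{0,0,0} = 1
G(7) = mex{1,1,1} = 0
G(8) = mex{0,2,0} = 1
G(9) = mex{1,0,1} = 2
G(10) = mex{2,1,2} = 0
G(11) = mex{0,0,0} = 1
G(12) = mex{1,1,1} = 0
G(13) = mex{0,2,0} = 1
G(14) = mex{1,0,1} = 2
G(15) = mex{2,1,2} = 0
G(16) = mex{0,0,0} = 1
G(17) = mex{1,1,1} = 0
G(18) = mex{0,2,0} = 1
G(19) = mex{1,0,1} = 2
G(20) = mex{2,1,2} = 0
G(21) = mex{0,0,0} = 1
G(22) = mex{1,1,1} = 0
G(23) = mex{0,2,0} = 1
G(24) = mex{1,0,1} = 2
Pile A: G(24) = 2.
Pile B: G(9) = 2.
Pile C: G(17) = 0.
Combined Grundy value = 2 ⊕ 2 ⊕ 0 = 0.
A winning move leaves total XOR = 0, i.e. changes one component's Grundy value g to g ⊕ X where X is the current total.
Pile A: target g' = 2⊕0 = 2, but every legal move changes the Grundy value (mex property), so 0 moves.
Pile B: target g' = 2⊕0 = 2, but every legal move changes the Grundy value (mex property), so 0 moves.
Pile C: target g' = 0⊕0 = 0, but every legal move changes the Grundy value (mex property), so 0 moves.

0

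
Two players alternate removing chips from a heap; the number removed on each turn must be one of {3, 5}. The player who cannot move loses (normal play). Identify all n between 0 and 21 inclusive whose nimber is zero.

G(0) = 0
G(1) = mex{} = 0
G(2) = mex{} = 0
G(3) = mex{0} = 1
G(4) = mex{0} = 1
G(5) = mex{0,0} = 1
G(6) = mex{1,0} = 2
G(7) = mex{1,0} = 2
G(8) = mex{1,1} = 0
G(9) = mex{2,1} = 0
G(10) = mex{2,1} = 0
G(11) = mex{0,2} = 1
G(12) = mex{0,2} = 1
G(13) = mex{0,0} = 1
G(14) = mex{1,0} = 2
G(15) = mex{1,0} = 2
G(16) = mex{1,1} = 0
G(17) = mex{2,1} = 0
G(18) = mex{2,1} = 0
G(19) = mex{0,2} = 1
G(20) = mex{0,2} = 1
G(21) = mex{0,0} = 1
P-positions are exactly the n with G(n) = 0.

0, 1, 2, 8, 9, 10, 16, 17, 18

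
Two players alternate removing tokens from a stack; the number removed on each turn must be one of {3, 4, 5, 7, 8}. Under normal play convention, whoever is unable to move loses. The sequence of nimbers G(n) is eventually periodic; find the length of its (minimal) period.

n :  0  1  2  3  4  5  6  7  8  9 10 11 12 13 14 15 16 17 18 19 20 21 22 23
G :  0  0  0  1  1  1  2  2  2  3  3  0  0  0  1  1  1  2  2  2  3  3  0  0
G(n+11) = G(n) holds for n = 0,…,7 (a full window of length max(S) = 8), so the sequence is purely periodic with period 11.

11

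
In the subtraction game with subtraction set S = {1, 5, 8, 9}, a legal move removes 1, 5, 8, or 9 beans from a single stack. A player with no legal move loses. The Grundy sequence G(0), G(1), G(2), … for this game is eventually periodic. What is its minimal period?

G(0) = 0
G(1) = mex{0} = 1
G(2) = mex{1} = 0
G(3) = mex{0} = 1
G(4) = mex{1} = 0
G(5) = mex{0,0} = 1
G(6) = mex{1,1} = 0
G(7) = mex{0,0} = 1
G(8) = mex{1,1,0} = 2
G(9) = mex{2,0,1,0} = 3
G(10) = mex{3,1,0,1} = 2
G(11) = mex{2,0,1,0} = 3
G(12) = mex{3,1,0,1} = 2
G(13) = mex{2,2,1,0} = 3
G(14) = mex{3,3,0,1} = 2
G(15) = mex{2,2,1,0} = 3
G(16) = mex{3,3,2,1} = 0
G(17) = mex{0,2,3,2} = 1
G(18) = mex{1,3,2,3} = 0
G(19) = mex{0,2,3,2} = 1
G(20) = mex{1,3,2,3} = 0
G(21) = mex{0,0,3,2} = 1
G(22) = mex{1,1,2,3} = 0
G(23) = mex{0,0,3,2} = 1
G(24) = mex{1,1,0,3} = 2
G(25) = mex{2,0,1,0} = 3
G(26) = mex{3,1,0,1} = 2
G(27) = mex{2,0,1,0} = 3
G(28) = mex{3,1,0,1} = 2
G(29) = mex{2,2,1,0} = 3
G(30) = mex{3,3,0,1} = 2
G(31) = mex{2,2,1,0} = 3
G(32) = mex{3,3,2,1} = 0
G(33) = mex{0,2,3,2} = 1
G(n+16) = G(n) holds for n = 0,…,8 (a full window of length max(S) = 9), so the sequence is purely periodic with period 16.

16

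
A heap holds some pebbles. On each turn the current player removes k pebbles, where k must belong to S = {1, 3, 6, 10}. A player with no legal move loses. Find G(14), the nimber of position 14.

1

G(0) = 0
G(1) = mex{0} = 1
G(2) = mex{1} = 0
G(3) = mex{0,0} = 1
G(4) = mex{1,1} = 0
G(5) = mex{0,0} = 1
G(6) = mex{1,1,0} = 2
G(7) = mex{2,0,1} = 3
G(8) = mex{3,1,0} = 2
G(9) = mex{2,2,1} = 0
G(10) = mex{0,3,0,0} = 1
G(11) = mex{1,2,1,1} = 0
G(12) = mex{0,0,2,0} = 1
G(13) = mex{1,1,3,1} = 0
G(14) = mex{0,0,2,0} = 1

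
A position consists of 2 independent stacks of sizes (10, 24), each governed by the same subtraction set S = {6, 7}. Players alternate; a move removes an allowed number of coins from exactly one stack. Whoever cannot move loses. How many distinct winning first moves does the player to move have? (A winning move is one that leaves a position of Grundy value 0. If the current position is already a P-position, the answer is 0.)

0

All stacks use S = {6, 7}:
n :  0  1  2  3  4  5  6  7  8  9 10 11 12 13 14 15 16 17 18 19 20 21 22 23 24
G :  0  0  0  0  0  0  1  1  1  1  1  1  2  0  0  0  0  0  0  1  1  1  1  1  1
Stack A: G(10) = 1.
Stack B: G(24) = 1.
Combined Grundy value = 1 ⊕ 1 = 0.
A winning move leaves total XOR = 0, i.e. changes one component's Grundy value g to g ⊕ X where X is the current total.
Stack A: target g' = 1⊕0 = 1, but every legal move changes the Grundy value (mex property), so 0 moves.
Stack B: target g' = 1⊕0 = 1, but every legal move changes the Grundy value (mex property), so 0 moves.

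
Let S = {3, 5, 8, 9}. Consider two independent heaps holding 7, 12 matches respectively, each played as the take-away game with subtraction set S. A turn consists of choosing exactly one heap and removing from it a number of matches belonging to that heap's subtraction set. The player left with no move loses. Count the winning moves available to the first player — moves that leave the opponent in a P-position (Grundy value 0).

2

All heaps use S = {3, 5, 8, 9}:
n :  0  1  2  3  4  5  6  7  8  9 10 11 12
G :  0  0  0  1  1  1  2  2  2  3  3  3  0
Heap A: G(7) = 2.
Heap B: G(12) = 0.
Combined Grundy value = 2 ⊕ 0 = 2.
A winning move leaves total XOR = 0, i.e. changes one component's Grundy value g to g ⊕ X where X is the current total.
Heap A: need g' = 2⊕2 = 0. Options: 7−3→G=1, 7−5→G=0. Hits: 1.
Heap B: need g' = 0⊕2 = 2. Options: 12−3→G=3, 12−5→G=2, 12−8→G=1, 12−9→G=1. Hits: 1.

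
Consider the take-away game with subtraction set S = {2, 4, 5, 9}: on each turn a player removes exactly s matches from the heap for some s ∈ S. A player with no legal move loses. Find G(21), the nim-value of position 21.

G(0) = 0
G(1) = mex{} = 0
G(2) = mex{0} = 1
G(3) = mex{0} = 1
G(4) = mex{1,0} = 2
G(5) = mex{1,0,0} = 2
G(6) = mex{2,1,0} = 3
G(7) = mex{2,1,1} = 0
G(8) = mex{3,2,1} = 0
G(9) = mex{0,2,2,0} = 1
G(10) = mex{0,3,2,0} = 1
G(11) = mex{1,0,3,1} = 2
G(12) = mex{1,0,0,1} = 2
G(13) = mex{2,1,0,2} = 3
G(14) = mex{2,1,1,2} = 0
G(15) = mex{3,2,1,3} = 0
G(16) = mex{0,2,2,0} = 1
G(17) = mex{0,3,2,0} = 1
G(18) = mex{1,0,3,1} = 2
G(19) = mex{1,0,0,1} = 2
G(20) = mex{2,1,0,2} = 3
G(21) = mex{2,1,1,2} = 0

0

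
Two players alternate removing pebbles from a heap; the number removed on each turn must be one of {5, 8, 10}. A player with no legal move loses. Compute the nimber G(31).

n :  0  1  2  3  4  5  6  7  8  9 10 11 12 13 14 15 16 17 18 19 20 21 22 23 24 25 26 27 28 29 30 31
G :  0  0  0  0  0  1  1  1  1  1  2  2  2  2  2  0  0  0  0  0  1  1  1  1  1  2  2  2  2  2  0  0

0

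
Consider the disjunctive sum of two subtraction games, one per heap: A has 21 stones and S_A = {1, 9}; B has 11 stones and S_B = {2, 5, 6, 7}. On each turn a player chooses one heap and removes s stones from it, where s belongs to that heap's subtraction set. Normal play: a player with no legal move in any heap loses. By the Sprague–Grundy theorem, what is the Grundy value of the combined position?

Heap A, S = {1, 9}:
n :  0  1  2  3  4  5  6  7  8  9 10 11 12 13 14 15 16 17 18 19 20 21
G :  0  1  0  1  0  1  0  1  0  1  0  1  0  1  0  1  0  1  0  1  0  1
G_A(21) = 1.
Heap B, S = {2, 5, 6, 7}:
G(0) = 0
G(1) = mex{} = 0
G(2) = mex{0} = 1
G(3) = mex{0} = 1
G(4) = mex{1} = 0
G(5) = mex{1,0} = 2
G(6) = mex{0,0,0} = 1
G(7) = mex{2,1,0,0} = 3
G(8) = mex{1,1,1,0} = 2
G(9) = mex{3,0,1,1} = 2
G(10) = mex{2,2,0,1} = 3
G(11) = mex{2,1,2,0} = 3
G_B(11) = 3.
Combined Grundy value = 1 ⊕ 3 = 2.

2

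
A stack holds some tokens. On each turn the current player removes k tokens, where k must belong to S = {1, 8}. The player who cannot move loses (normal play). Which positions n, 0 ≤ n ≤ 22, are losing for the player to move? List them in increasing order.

n :  0  1  2  3  4  5  6  7  8  9 10 11 12 13 14 15 16 17 18 19 20 21 22
G :  0  1  0  1  0  1  0  1  2  0  1  0  1  0  1  0  1  2  0  1  0  1  0
P-positions are exactly the n with G(n) = 0.

0, 2, 4, 6, 9, 11, 13, 15, 18, 20, 22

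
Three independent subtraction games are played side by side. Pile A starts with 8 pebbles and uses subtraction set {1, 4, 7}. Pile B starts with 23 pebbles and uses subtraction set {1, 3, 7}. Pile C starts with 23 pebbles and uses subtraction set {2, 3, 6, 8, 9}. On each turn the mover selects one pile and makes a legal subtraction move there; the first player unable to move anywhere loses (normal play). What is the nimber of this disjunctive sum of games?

2

Pile A, S = {1, 4, 7}:
n : 0 1 2 3 4 5 6 7 8
G : 0 1 0 1 2 0 1 2 0
G_A(8) = 0.
Pile B, S = {1, 3, 7}:
n :  0  1  2  3  4  5  6  7  8  9 10 11 12 13 14 15 16 17 18 19 20 21 22 23
G :  0  1  0  1  0  1  0  1  0  1  0  1  0  1  0  1  0  1  0  1  0  1  0  1
G_B(23) = 1.
Pile C, S = {2, 3, 6, 8, 9}:
G(0) = 0
G(1) = mex{} = 0
G(2) = mex{0} = 1
G(3) = mex{0,0} = 1
G(4) = mex{1,0} = 2
G(5) = mex{1,1} = 0
G(6) = mex{2,1,0} = 3
G(7) = mex{0,2,0} = 1
G(8) = mex{3,0,1,0} = 2
G(9) = mex{1,3,1,0,0} = 2
G(10) = mex{2,1,2,1,0} = 3
G(11) = mex{2,2,0,1,1} = 3
G(12) = mex{3,2,3,2,1} = 0
G(13) = mex{3,3,1,0,2} = 4
G(14) = mex{0,3,2,3,0} = 1
G(15) = mex{4,0,2,1,3} = 5
G(16) = mex{1,4,3,2,1} = 0
G(17) = mex{5,1,3,2,2} = 0
G(18) = mex{0,5,0,3,2} = 1
G(19) = mex{0,0,4,3,3} = 1
G(20) = mex{1,0,1,0,3} = 2
G(21) = mex{1,1,5,4,0} = 2
G(22) = mex{2,1,0,1,4} = 3
G(23) = mex{2,2,0,5,1} = 3
G_C(23) = 3.
Combined Grundy value = 0 ⊕ 1 ⊕ 3 = 2.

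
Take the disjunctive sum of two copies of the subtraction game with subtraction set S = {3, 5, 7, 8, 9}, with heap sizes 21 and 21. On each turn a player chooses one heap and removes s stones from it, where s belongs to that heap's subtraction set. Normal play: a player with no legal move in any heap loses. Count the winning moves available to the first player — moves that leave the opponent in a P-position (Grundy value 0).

0

All heaps use S = {3, 5, 7, 8, 9}:
G(0) = 0
G(1) = mex{} = 0
G(2) = mex{} = 0
G(3) = mex{0} = 1
G(4) = mex{0} = 1
G(5) = mex{0,0} = 1
G(6) = mex{1,0} = 2
G(7) = mex{1,0,0} = 2
G(8) = mex{1,1,0,0} = 2
G(9) = mex{2,1,0,0,0} = 3
G(10) = mex{2,1,1,0,0} = 3
G(11) = mex{2,2,1,1,0} = 3
G(12) = mex{3,2,1,1,1} = 0
G(13) = mex{3,2,2,1,1} = 0
G(14) = mex{3,3,2,2,1} = 0
G(15) = mex{0,3,2,2,2} = 1
G(16) = mex{0,3,3,2,2} = 1
G(17) = mex{0,0,3,3,2} = 1
G(18) = mex{1,0,3,3,3} = 2
G(19) = mex{1,0,0,3,3} = 2
G(20) = mex{1,1,0,0,3} = 2
G(21) = mex{2,1,0,0,0} = 3
Heap A: G(21) = 3.
Heap B: G(21) = 3.
Combined Grundy value = 3 ⊕ 3 = 0.
A winning move leaves total XOR = 0, i.e. changes one component's Grundy value g to g ⊕ X where X is the current total.
Heap A: target g' = 3⊕0 = 3, but every legal move changes the Grundy value (mex property), so 0 moves.
Heap B: target g' = 3⊕0 = 3, but every legal move changes the Grundy value (mex property), so 0 moves.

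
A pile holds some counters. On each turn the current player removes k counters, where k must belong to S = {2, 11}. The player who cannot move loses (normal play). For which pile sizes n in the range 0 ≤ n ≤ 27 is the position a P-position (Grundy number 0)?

n :  0  1  2  3  4  5  6  7  8  9 10 11 12 13 14 15 16 17 18 19 20 21 22 23 24 25 26 27
G :  0  0  1  1  0  0  1  1  0  0  1  1  2  0  0  1  1  0  0  1  1  0  0  1  1  2  0  0
P-positions are exactly the n with G(n) = 0.

0, 1, 4, 5, 8, 9, 13, 14, 17, 18, 21, 22, 26, 27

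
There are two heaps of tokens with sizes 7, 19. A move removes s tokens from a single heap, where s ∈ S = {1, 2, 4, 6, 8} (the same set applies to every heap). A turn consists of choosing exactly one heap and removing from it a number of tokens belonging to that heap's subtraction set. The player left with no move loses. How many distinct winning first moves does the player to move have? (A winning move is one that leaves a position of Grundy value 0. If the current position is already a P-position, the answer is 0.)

2

All heaps use S = {1, 2, 4, 6, 8}:
G(0) = 0
G(1) = mex{0} = 1
G(2) = mex{1,0} = 2
G(3) = mex{2,1} = 0
G(4) = mex{0,2,0} = 1
G(5) = mex{1,0,1} = 2
G(6) = mex{2,1,2,0} = 3
G(7) = mex{3,2,0,1} = 4
G(8) = mex{4,3,1,2,0} = 5
G(9) = mex{5,4,2,0,1} = 3
G(10) = mex{3,5,3,1,2} = 0
G(11) = mex{0,3,4,2,0} = 1
G(12) = mex{1,0,5,3,1} = 2
G(13) = mex{2,1,3,4,2} = 0
G(14) = mex{0,2,0,5,3} = 1
G(15) = mex{1,0,1,3,4} = 2
G(16) = mex{2,1,2,0,5} = 3
G(17) = mex{3,2,0,1,3} = 4
G(18) = mex{4,3,1,2,0} = 5
G(19) = mex{5,4,2,0,1} = 3
Heap A: G(7) = 4.
Heap B: G(19) = 3.
Combined Grundy value = 4 ⊕ 3 = 7.
A winning move leaves total XOR = 0, i.e. changes one component's Grundy value g to g ⊕ X where X is the current total.
Heap A: need g' = 4⊕7 = 3. Options: 7−1→G=3, 7−2→G=2, 7−4→G=0, 7−6→G=1. Hits: 1.
Heap B: need g' = 3⊕7 = 4. Options: 19−1→G=5, 19−2→G=4, 19−4→G=2, 19−6→G=0, 19−8→G=1. Hits: 1.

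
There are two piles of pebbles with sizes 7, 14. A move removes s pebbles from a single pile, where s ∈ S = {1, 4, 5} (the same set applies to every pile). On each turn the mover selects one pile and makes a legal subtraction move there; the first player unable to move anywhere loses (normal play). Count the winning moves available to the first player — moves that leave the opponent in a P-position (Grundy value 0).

All piles use S = {1, 4, 5}:
G(0) = 0
G(1) = mex{0} = 1
G(2) = mex{1} = 0
G(3) = mex{0} = 1
G(4) = mex{1,0} = 2
G(5) = mex{2,1,0} = 3
G(6) = mex{3,0,1} = 2
G(7) = mex{2,1,0} = 3
G(8) = mex{3,2,1} = 0
G(9) = mex{0,3,2} = 1
G(10) = mex{1,2,3} = 0
G(11) = mex{0,3,2} = 1
G(12) = mex{1,0,3} = 2
G(13) = mex{2,1,0} = 3
G(14) = mex{3,0,1} = 2
Pile A: G(7) = 3.
Pile B: G(14) = 2.
Combined Grundy value = 3 ⊕ 2 = 1.
A winning move leaves total XOR = 0, i.e. changes one component's Grundy value g to g ⊕ X where X is the current total.
Pile A: need g' = 3⊕1 = 2. Options: 7−1→G=2, 7−4→G=1, 7−5→G=0. Hits: 1.
Pile B: need g' = 2⊕1 = 3. Options: 14−1→G=3, 14−4→G=0, 14−5→G=1. Hits: 1.

2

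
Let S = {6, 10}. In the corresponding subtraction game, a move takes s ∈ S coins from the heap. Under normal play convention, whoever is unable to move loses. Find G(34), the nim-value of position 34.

n :  0  1  2  3  4  5  6  7  8  9 10 11 12 13 14 15 16 17 18 19 20 21 22 23 24 25 26 27 28 29 30 31 32 33 34
G :  0  0  0  0  0  0  1  1  1  1  1  1  2  2  2  2  0  0  0  0  0  0  1  1  1  1  1  1  2  2  2  2  0  0  0

0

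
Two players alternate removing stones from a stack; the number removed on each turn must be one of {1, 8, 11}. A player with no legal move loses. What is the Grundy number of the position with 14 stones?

3

n :  0  1  2  3  4  5  6  7  8  9 10 11 12 13 14
G :  0  1  0  1  0  1  0  1  2  0  1  2  3  2  3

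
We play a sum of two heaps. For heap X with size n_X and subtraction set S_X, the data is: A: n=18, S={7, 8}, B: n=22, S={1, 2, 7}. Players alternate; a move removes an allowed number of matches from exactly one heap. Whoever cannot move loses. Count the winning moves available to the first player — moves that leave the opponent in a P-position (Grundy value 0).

4

Heap A, S = {7, 8}:
n :  0  1  2  3  4  5  6  7  8  9 10 11 12 13 14 15 16 17 18
G :  0  0  0  0  0  0  0  1  1  1  1  1  1  1  2  0  0  0  0
G_A(18) = 0.
Heap B, S = {1, 2, 7}:
n :  0  1  2  3  4  5  6  7  8  9 10 11 12 13 14 15 16 17 18 19 20 21 22
G :  0  1  2  0  1  2  0  1  2  0  1  2  0  1  2  0  1  2  0  1  2  0  1
G_B(22) = 1.
Combined Grundy value = 0 ⊕ 1 = 1.
A winning move leaves total XOR = 0, i.e. changes one component's Grundy value g to g ⊕ X where X is the current total.
Heap A: need g' = 0⊕1 = 1. Options: 18−7→G=1, 18−8→G=1. Hits: 2.
Heap B: need g' = 1⊕1 = 0. Options: 22−1→G=0, 22−2→G=2, 22−7→G=0. Hits: 2.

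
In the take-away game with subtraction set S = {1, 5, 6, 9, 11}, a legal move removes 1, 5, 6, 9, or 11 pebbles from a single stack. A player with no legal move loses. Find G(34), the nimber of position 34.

G(0) = 0
G(1) = mex{0} = 1
G(2) = mex{1} = 0
G(3) = mex{0} = 1
G(4) = mex{1} = 0
G(5) = mex{0,0} = 1
G(6) = mex{1,1,0} = 2
G(7) = mex{2,0,1} = 3
G(8) = mex{3,1,0} = 2
G(9) = mex{2,0,1,0} = 3
G(10) = mex{3,1,0,1} = 2
G(11) = mex{2,2,1,0,0} = 3
G(12) = mex{3,3,2,1,1} = 0
G(13) = mex{0,2,3,0,0} = 1
G(14) = mex{1,3,2,1,1} = 0
G(15) = mex{0,2,3,2,0} = 1
G(16) = mex{1,3,2,3,1} = 0
G(17) = mex{0,0,3,2,2} = 1
G(18) = mex{1,1,0,3,3} = 2
G(19) = mex{2,0,1,2,2} = 3
G(20) = mex{3,1,0,3,3} = 2
G(21) = mex{2,0,1,0,2} = 3
G(22) = mex{3,1,0,1,3} = 2
G(23) = mex{2,2,1,0,0} = 3
G(24) = mex{3,3,2,1,1} = 0
G(25) = mex{0,2,3,0,0} = 1
G(26) = mex{1,3,2,1,1} = 0
G(27) = mex{0,2,3,2,0} = 1
G(28) = mex{1,3,2,3,1} = 0
G(29) = mex{0,0,3,2,2} = 1
G(30) = mex{1,1,0,3,3} = 2
G(31) = mex{2,0,1,2,2} = 3
G(32) = mex{3,1,0,3,3} = 2
G(33) = mex{2,0,1,0,2} = 3
G(34) = mex{3,1,0,1,3} = 2

2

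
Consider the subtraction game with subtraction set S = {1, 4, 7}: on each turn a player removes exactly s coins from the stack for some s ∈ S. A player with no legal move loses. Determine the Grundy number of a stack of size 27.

n :  0  1  2  3  4  5  6  7  8  9 10 11 12 13 14 15 16 17 18 19 20 21 22 23 24 25 26 27
G :  0  1  0  1  2  0  1  2  0  1  0  1  2  0  1  2  0  1  0  1  2  0  1  2  0  1  0  1

1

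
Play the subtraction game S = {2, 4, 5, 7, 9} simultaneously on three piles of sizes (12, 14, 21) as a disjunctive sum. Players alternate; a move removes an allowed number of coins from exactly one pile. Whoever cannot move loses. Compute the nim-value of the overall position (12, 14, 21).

4

All piles use S = {2, 4, 5, 7, 9}:
G(0) = 0
G(1) = mex{} = 0
G(2) = mex{0} = 1
G(3) = mex{0} = 1
G(4) = mex{1,0} = 2
G(5) = mex{1,0,0} = 2
G(6) = mex{2,1,0} = 3
G(7) = mex{2,1,1,0} = 3
G(8) = mex{3,2,1,0} = 4
G(9) = mex{3,2,2,1,0} = 4
G(10) = mex{4,3,2,1,0} = 5
G(11) = mex{4,3,3,2,1} = 0
G(12) = mex{5,4,3,2,1} = 0
G(13) = mex{0,4,4,3,2} = 1
G(14) = mex{0,5,4,3,2} = 1
G(15) = mex{1,0,5,4,3} = 2
G(16) = mex{1,0,0,4,3} = 2
G(17) = mex{2,1,0,5,4} = 3
G(18) = mex{2,1,1,0,4} = 3
G(19) = mex{3,2,1,0,5} = 4
G(20) = mex{3,2,2,1,0} = 4
G(21) = mex{4,3,2,1,0} = 5
Pile A: G(12) = 0.
Pile B: G(14) = 1.
Pile C: G(21) = 5.
Combined Grundy value = 0 ⊕ 1 ⊕ 5 = 4.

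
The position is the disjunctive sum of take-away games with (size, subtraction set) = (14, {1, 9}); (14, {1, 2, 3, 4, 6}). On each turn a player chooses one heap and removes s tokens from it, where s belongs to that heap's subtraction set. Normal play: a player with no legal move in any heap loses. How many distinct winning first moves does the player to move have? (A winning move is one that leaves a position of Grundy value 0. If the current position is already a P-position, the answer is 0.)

1

Heap A, S = {1, 9}:
n :  0  1  2  3  4  5  6  7  8  9 10 11 12 13 14
G :  0  1  0  1  0  1  0  1  0  1  0  1  0  1  0
G_A(14) = 0.
Heap B, S = {1, 2, 3, 4, 6}:
G(0) = 0
G(1) = mex{0} = 1
G(2) = mex{1,0} = 2
G(3) = mex{2,1,0} = 3
G(4) = mex{3,2,1,0} = 4
G(5) = mex{4,3,2,1} = 0
G(6) = mex{0,4,3,2,0} = 1
G(7) = mex{1,0,4,3,1} = 2
G(8) = mex{2,1,0,4,2} = 3
G(9) = mex{3,2,1,0,3} = 4
G(10) = mex{4,3,2,1,4} = 0
G(11) = mex{0,4,3,2,0} = 1
G(12) = mex{1,0,4,3,1} = 2
G(13) = mex{2,1,0,4,2} = 3
G(14) = mex{3,2,1,0,3} = 4
G_B(14) = 4.
Combined Grundy value = 0 ⊕ 4 = 4.
A winning move leaves total XOR = 0, i.e. changes one component's Grundy value g to g ⊕ X where X is the current total.
Heap A: need g' = 0⊕4 = 4. Options: 14−1→G=1, 14−9→G=1. Hits: 0.
Heap B: need g' = 4⊕4 = 0. Options: 14−1→G=3, 14−2→G=2, 14−3→G=1, 14−4→G=0, 14−6→G=3. Hits: 1.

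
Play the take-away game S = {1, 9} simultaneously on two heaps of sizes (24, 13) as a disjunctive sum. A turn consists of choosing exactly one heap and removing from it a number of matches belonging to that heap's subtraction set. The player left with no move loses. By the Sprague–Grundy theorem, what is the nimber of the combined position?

1

All heaps use S = {1, 9}:
n :  0  1  2  3  4  5  6  7  8  9 10 11 12 13 14 15 16 17 18 19 20 21 22 23 24
G :  0  1  0  1  0  1  0  1  0  1  0  1  0  1  0  1  0  1  0  1  0  1  0  1  0
Heap A: G(24) = 0.
Heap B: G(13) = 1.
Combined Grundy value = 0 ⊕ 1 = 1.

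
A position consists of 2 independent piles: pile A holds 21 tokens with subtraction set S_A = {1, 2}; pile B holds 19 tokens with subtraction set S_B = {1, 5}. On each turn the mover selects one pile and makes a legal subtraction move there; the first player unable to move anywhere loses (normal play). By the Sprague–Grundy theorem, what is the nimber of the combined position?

1

Pile A, S = {1, 2}:
n :  0  1  2  3  4  5  6  7  8  9 10 11 12 13 14 15 16 17 18 19 20 21
G :  0  1  2  0  1  2  0  1  2  0  1  2  0  1  2  0  1  2  0  1  2  0
G_A(21) = 0.
Pile B, S = {1, 5}:
G(0) = 0
G(1) = mex{0} = 1
G(2) = mex{1} = 0
G(3) = mex{0} = 1
G(4) = mex{1} = 0
G(5) = mex{0,0} = 1
G(6) = mex{1,1} = 0
G(7) = mex{0,0} = 1
G(8) = mex{1,1} = 0
G(9) = mex{0,0} = 1
G(10) = mex{1,1} = 0
G(11) = mex{0,0} = 1
G(12) = mex{1,1} = 0
G(13) = mex{0,0} = 1
G(14) = mex{1,1} = 0
G(15) = mex{0,0} = 1
G(16) = mex{1,1} = 0
G(17) = mex{0,0} = 1
G(18) = mex{1,1} = 0
G(19) = mex{0,0} = 1
G_B(19) = 1.
Combined Grundy value = 0 ⊕ 1 = 1.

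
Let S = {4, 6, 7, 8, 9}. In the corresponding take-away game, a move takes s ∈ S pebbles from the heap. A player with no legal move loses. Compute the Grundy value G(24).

2

n :  0  1  2  3  4  5  6  7  8  9 10 11 12 13 14 15 16 17 18 19 20 21 22 23 24
G :  0  0  0  0  1  1  1  1  2  2  2  2  3  0  0  0  0  1  1  1  1  2  2  2  2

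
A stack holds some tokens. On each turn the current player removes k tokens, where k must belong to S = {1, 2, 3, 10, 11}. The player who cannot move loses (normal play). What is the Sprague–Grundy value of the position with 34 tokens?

G(0) = 0
G(1) = mex{0} = 1
G(2) = mex{1,0} = 2
G(3) = mex{2,1,0} = 3
G(4) = mex{3,2,1} = 0
G(5) = mex{0,3,2} = 1
G(6) = mex{1,0,3} = 2
G(7) = mex{2,1,0} = 3
G(8) = mex{3,2,1} = 0
G(9) = mex{0,3,2} = 1
G(10) = mex{1,0,3,0} = 2
G(11) = mex{2,1,0,1,0} = 3
G(12) = mex{3,2,1,2,1} = 0
G(13) = mex{0,3,2,3,2} = 1
G(14) = mex{1,0,3,0,3} = 2
G(15) = mex{2,1,0,1,0} = 3
G(16) = mex{3,2,1,2,1} = 0
G(17) = mex{0,3,2,3,2} = 1
G(18) = mex{1,0,3,0,3} = 2
G(19) = mex{2,1,0,1,0} = 3
G(20) = mex{3,2,1,2,1} = 0
G(21) = mex{0,3,2,3,2} = 1
G(22) = mex{1,0,3,0,3} = 2
G(23) = mex{2,1,0,1,0} = 3
G(24) = mex{3,2,1,2,1} = 0
G(25) = mex{0,3,2,3,2} = 1
G(26) = mex{1,0,3,0,3} = 2
G(27) = mex{2,1,0,1,0} = 3
G(28) = mex{3,2,1,2,1} = 0
G(29) = mex{0,3,2,3,2} = 1
G(30) = mex{1,0,3,0,3} = 2
G(31) = mex{2,1,0,1,0} = 3
G(32) = mex{3,2,1,2,1} = 0
G(33) = mex{0,3,2,3,2} = 1
G(34) = mex{1,0,3,0,3} = 2

2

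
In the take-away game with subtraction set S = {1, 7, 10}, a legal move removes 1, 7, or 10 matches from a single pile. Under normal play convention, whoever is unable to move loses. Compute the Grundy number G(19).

n :  0  1  2  3  4  5  6  7  8  9 10 11 12 13 14 15 16 17 18 19
G :  0  1  0  1  0  1  0  1  0  1  2  3  2  3  2  3  2  0  1  0

0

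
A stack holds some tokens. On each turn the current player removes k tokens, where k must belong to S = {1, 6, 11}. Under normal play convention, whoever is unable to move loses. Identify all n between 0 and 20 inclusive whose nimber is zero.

n :  0  1  2  3  4  5  6  7  8  9 10 11 12 13 14 15 16 17 18 19 20
G :  0  1  0  1  0  1  2  0  1  0  1  2  0  1  0  1  0  1  2  0  1
P-positions are exactly the n with G(n) = 0.

0, 2, 4, 7, 9, 12, 14, 16, 19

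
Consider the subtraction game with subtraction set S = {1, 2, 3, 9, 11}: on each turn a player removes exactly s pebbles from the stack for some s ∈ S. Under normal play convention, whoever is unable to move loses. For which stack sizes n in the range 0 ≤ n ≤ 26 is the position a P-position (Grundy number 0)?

G(0) = 0
G(1) = mex{0} = 1
G(2) = mex{1,0} = 2
G(3) = mex{2,1,0} = 3
G(4) = mex{3,2,1} = 0
G(5) = mex{0,3,2} = 1
G(6) = mex{1,0,3} = 2
G(7) = mex{2,1,0} = 3
G(8) = mex{3,2,1} = 0
G(9) = mex{0,3,2,0} = 1
G(10) = mex{1,0,3,1} = 2
G(11) = mex{2,1,0,2,0} = 3
G(12) = mex{3,2,1,3,1} = 0
G(13) = mex{0,3,2,0,2} = 1
G(14) = mex{1,0,3,1,3} = 2
G(15) = mex{2,1,0,2,0} = 3
G(16) = mex{3,2,1,3,1} = 0
G(17) = mex{0,3,2,0,2} = 1
G(18) = mex{1,0,3,1,3} = 2
G(19) = mex{2,1,0,2,0} = 3
G(20) = mex{3,2,1,3,1} = 0
G(21) = mex{0,3,2,0,2} = 1
G(22) = mex{1,0,3,1,3} = 2
G(23) = mex{2,1,0,2,0} = 3
G(24) = mex{3,2,1,3,1} = 0
G(25) = mex{0,3,2,0,2} = 1
G(26) = mex{1,0,3,1,3} = 2
P-positions are exactly the n with G(n) = 0.

0, 4, 8, 12, 16, 20, 24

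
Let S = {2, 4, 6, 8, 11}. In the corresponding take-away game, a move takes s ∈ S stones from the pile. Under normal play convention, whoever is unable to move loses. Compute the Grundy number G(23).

n :  0  1  2  3  4  5  6  7  8  9 10 11 12 13 14 15 16 17 18 19 20 21 22 23
G :  0  0  1  1  2  2  3  3  4  4  0  5  1  0  2  1  3  2  4  3  0  4  1  0

0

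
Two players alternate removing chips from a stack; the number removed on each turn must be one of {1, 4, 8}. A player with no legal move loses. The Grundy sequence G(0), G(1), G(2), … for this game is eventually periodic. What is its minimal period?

G(0) = 0
G(1) = mex{0} = 1
G(2) = mex{1} = 0
G(3) = mex{0} = 1
G(4) = mex{1,0} = 2
G(5) = mex{2,1} = 0
G(6) = mex{0,0} = 1
G(7) = mex{1,1} = 0
G(8) = mex{0,2,0} = 1
G(9) = mex{1,0,1} = 2
G(10) = mex{2,1,0} = 3
G(11) = mex{3,0,1} = 2
G(12) = mex{2,1,2} = 0
G(13) = mex{0,2,0} = 1
G(14) = mex{1,3,1} = 0
G(15) = mex{0,2,0} = 1
G(16) = mex{1,0,1} = 2
G(17) = mex{2,1,2} = 0
G(18) = mex{0,0,3} = 1
G(19) = mex{1,1,2} = 0
G(20) = mex{0,2,0} = 1
G(21) = mex{1,0,1} = 2
G(22) = mex{2,1,0} = 3
G(23) = mex{3,0,1} = 2
G(24) = mex{2,1,2} = 0
G(25) = mex{0,2,0} = 1
G(n+12) = G(n) holds for n = 0,…,7 (a full window of length max(S) = 8), so the sequence is purely periodic with period 12.

12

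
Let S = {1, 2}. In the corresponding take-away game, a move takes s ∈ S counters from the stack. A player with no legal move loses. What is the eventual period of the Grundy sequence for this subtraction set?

3

G(0) = 0
G(1) = mex{0} = 1
G(2) = mex{1,0} = 2
G(3) = mex{2,1} = 0
G(4) = mex{0,2} = 1
G(5) = mex{1,0} = 2
G(6) = mex{2,1} = 0
G(7) = mex{0,2} = 1
G(8) = mex{1,0} = 2
G(9) = mex{2,1} = 0
G(10) = mex{0,2} = 1
G(11) = mex{1,0} = 2
G(12) = mex{2,1} = 0
G(13) = mex{0,2} = 1
G(14) = mex{1,0} = 2
G(n+3) = G(n) holds for n = 0,…,1 (a full window of length max(S) = 2), so the sequence is purely periodic with period 3.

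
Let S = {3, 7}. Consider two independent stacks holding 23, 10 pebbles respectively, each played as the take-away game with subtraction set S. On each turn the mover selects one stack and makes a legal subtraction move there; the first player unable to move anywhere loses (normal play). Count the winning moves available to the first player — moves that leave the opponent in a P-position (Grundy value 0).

All stacks use S = {3, 7}:
G(0) = 0
G(1) = mex{} = 0
G(2) = mex{} = 0
G(3) = mex{0} = 1
G(4) = mex{0} = 1
G(5) = mex{0} = 1
G(6) = mex{1} = 0
G(7) = mex{1,0} = 2
G(8) = mex{1,0} = 2
G(9) = mex{0,0} = 1
G(10) = mex{2,1} = 0
G(11) = mex{2,1} = 0
G(12) = mex{1,1} = 0
G(13) = mex{0,0} = 1
G(14) = mex{0,2} = 1
G(15) = mex{0,2} = 1
G(16) = mex{1,1} = 0
G(17) = mex{1,0} = 2
G(18) = mex{1,0} = 2
G(19) = mex{0,0} = 1
G(20) = mex{2,1} = 0
G(21) = mex{2,1} = 0
G(22) = mex{1,1} = 0
G(23) = mex{0,0} = 1
Stack A: G(23) = 1.
Stack B: G(10) = 0.
Combined Grundy value = 1 ⊕ 0 = 1.
A winning move leaves total XOR = 0, i.e. changes one component's Grundy value g to g ⊕ X where X is the current total.
Stack A: need g' = 1⊕1 = 0. Options: 23−3→G=0, 23−7→G=0. Hits: 2.
Stack B: need g' = 0⊕1 = 1. Options: 10−3→G=2, 10−7→G=1. Hits: 1.

3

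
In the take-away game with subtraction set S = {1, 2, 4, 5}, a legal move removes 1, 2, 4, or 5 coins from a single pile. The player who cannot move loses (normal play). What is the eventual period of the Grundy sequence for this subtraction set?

n :  0  1  2  3  4  5  6  7  8  9 10 11 12 13 14
G :  0  1  2  0  1  2  0  1  2  0  1  2  0  1  2
G(n+3) = G(n) holds for n = 0,…,4 (a full window of length max(S) = 5), so the sequence is purely periodic with period 3.

3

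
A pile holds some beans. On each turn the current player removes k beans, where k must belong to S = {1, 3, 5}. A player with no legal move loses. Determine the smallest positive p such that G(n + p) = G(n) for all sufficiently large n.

G(0) = 0
G(1) = mex{0} = 1
G(2) = mex{1} = 0
G(3) = mex{0,0} = 1
G(4) = mex{1,1} = 0
G(5) = mex{0,0,0} = 1
G(6) = mex{1,1,1} = 0
G(7) = mex{0,0,0} = 1
G(8) = mex{1,1,1} = 0
G(9) = mex{0,0,0} = 1
G(10) = mex{1,1,1} = 0
G(11) = mex{0,0,0} = 1
G(12) = mex{1,1,1} = 0
G(13) = mex{0,0,0} = 1
G(14) = mex{1,1,1} = 0
G(n+2) = G(n) holds for n = 0,…,4 (a full window of length max(S) = 5), so the sequence is purely periodic with period 2.

2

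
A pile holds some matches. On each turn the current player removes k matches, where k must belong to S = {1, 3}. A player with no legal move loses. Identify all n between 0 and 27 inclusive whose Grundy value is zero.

0, 2, 4, 6, 8, 10, 12, 14, 16, 18, 20, 22, 24, 26

n :  0  1  2  3  4  5  6  7  8  9 10 11 12 13 14 15 16 17 18 19 20 21 22 23 24 25 26 27
G :  0  1  0  1  0  1  0  1  0  1  0  1  0  1  0  1  0  1  0  1  0  1  0  1  0  1  0  1
P-positions are exactly the n with G(n) = 0.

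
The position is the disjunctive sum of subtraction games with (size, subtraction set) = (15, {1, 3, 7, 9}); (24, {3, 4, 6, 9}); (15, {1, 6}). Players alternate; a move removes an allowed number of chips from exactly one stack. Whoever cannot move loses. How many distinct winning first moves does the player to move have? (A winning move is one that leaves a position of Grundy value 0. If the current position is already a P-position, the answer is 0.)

0

Stack A, S = {1, 3, 7, 9}:
n :  0  1  2  3  4  5  6  7  8  9 10 11 12 13 14 15
G :  0  1  0  1  0  1  0  1  0  1  0  1  0  1  0  1
G_A(15) = 1.
Stack B, S = {3, 4, 6, 9}:
G(0) = 0
G(1) = mex{} = 0
G(2) = mex{} = 0
G(3) = mex{0} = 1
G(4) = mex{0,0} = 1
G(5) = mex{0,0} = 1
G(6) = mex{1,0,0} = 2
G(7) = mex{1,1,0} = 2
G(8) = mex{1,1,0} = 2
G(9) = mex{2,1,1,0} = 3
G(10) = mex{2,2,1,0} = 3
G(11) = mex{2,2,1,0} = 3
G(12) = mex{3,2,2,1} = 0
G(13) = mex{3,3,2,1} = 0
G(14) = mex{3,3,2,1} = 0
G(15) = mex{0,3,3,2} = 1
G(16) = mex{0,0,3,2} = 1
G(17) = mex{0,0,3,2} = 1
G(18) = mex{1,0,0,3} = 2
G(19) = mex{1,1,0,3} = 2
G(20) = mex{1,1,0,3} = 2
G(21) = mex{2,1,1,0} = 3
G(22) = mex{2,2,1,0} = 3
G(23) = mex{2,2,1,0} = 3
G(24) = mex{3,2,2,1} = 0
G_B(24) = 0.
Stack C, S = {1, 6}:
G(0) = 0
G(1) = mex{0} = 1
G(2) = mex{1} = 0
G(3) = mex{0} = 1
G(4) = mex{1} = 0
G(5) = mex{0} = 1
G(6) = mex{1,0} = 2
G(7) = mex{2,1} = 0
G(8) = mex{0,0} = 1
G(9) = mex{1,1} = 0
G(10) = mex{0,0} = 1
G(11) = mex{1,1} = 0
G(12) = mex{0,2} = 1
G(13) = mex{1,0} = 2
G(14) = mex{2,1} = 0
G(15) = mex{0,0} = 1
G_C(15) = 1.
Combined Grundy value = 1 ⊕ 0 ⊕ 1 = 0.
A winning move leaves total XOR = 0, i.e. changes one component's Grundy value g to g ⊕ X where X is the current total.
Stack A: target g' = 1⊕0 = 1, but every legal move changes the Grundy value (mex property), so 0 moves.
Stack B: target g' = 0⊕0 = 0, but every legal move changes the Grundy value (mex property), so 0 moves.
Stack C: target g' = 1⊕0 = 1, but every legal move changes the Grundy value (mex property), so 0 moves.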